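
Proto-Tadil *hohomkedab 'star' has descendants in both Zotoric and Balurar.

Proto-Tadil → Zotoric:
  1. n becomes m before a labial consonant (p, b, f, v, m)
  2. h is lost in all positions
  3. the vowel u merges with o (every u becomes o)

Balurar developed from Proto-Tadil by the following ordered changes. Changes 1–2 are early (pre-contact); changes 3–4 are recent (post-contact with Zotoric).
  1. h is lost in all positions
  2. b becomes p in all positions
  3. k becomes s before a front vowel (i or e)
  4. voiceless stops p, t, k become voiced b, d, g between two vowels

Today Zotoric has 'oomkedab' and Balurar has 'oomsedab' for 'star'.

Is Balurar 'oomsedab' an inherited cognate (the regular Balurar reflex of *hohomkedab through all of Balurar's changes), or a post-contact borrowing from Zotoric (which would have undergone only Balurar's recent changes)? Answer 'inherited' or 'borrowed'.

borrowed

If inherited, *hohomkedab would pass through all of Balurar's changes:
Balurar: *hohomkedab > oomkedab > oomkedap > oomsedap  (by h-loss, unconditioned shift, palatalisation)
If borrowed from Zotoric 'oomkedab' after the early changes, it would undergo only the recent ones:
  rule 3 (palatalisation): oomkedab → oomsedab
  rule 4 (intervocalic voicing): no change (oomsedab)
  ⇒ as a loan: oomsedab
Balurar 'oomsedab' matches the loan outcome 'oomsedab', not the inherited 'oomsedap' — it skipped the early Balurar changes, so it was borrowed from Zotoric.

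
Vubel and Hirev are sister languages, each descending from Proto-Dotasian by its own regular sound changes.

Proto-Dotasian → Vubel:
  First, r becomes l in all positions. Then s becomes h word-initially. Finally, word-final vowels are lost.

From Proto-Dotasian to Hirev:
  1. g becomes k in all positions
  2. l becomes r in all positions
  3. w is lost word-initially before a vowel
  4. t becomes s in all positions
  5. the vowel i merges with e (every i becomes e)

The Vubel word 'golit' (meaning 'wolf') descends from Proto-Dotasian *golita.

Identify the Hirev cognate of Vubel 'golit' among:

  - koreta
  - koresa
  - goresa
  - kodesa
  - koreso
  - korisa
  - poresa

Hirev: *golita > kolita > korita > korisa > koresa  (by unconditioned shift, unconditioned shift, unconditioned shift, vowel merger)

koresa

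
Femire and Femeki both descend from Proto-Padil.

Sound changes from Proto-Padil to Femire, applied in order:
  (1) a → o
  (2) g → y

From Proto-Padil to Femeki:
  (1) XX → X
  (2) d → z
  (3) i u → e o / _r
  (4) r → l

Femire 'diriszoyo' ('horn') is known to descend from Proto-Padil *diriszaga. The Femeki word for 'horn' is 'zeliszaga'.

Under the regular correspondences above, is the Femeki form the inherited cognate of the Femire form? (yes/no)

Derive the expected Femeki reflex of *diriszaga:
Femeki: *diriszaga > ziriszaga > zeriszaga > zeliszaga  (by unconditioned shift, pre-rhotic lowering, unconditioned shift)
Femeki 'zeliszaga' matches the regular reflex exactly, so the pair is cognate.

yes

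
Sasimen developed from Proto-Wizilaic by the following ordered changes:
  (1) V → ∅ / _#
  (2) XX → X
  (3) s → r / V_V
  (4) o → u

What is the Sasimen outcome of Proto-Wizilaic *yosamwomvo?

yuramwumv

Sasimen: *yosamwomvo
  yosamwomvo → yosamwomv   [apocope]
  yosamwomv (rule 2 does not apply)
  yosamwomv → yoramwomv   [rhotacism]
  yoramwomv → yuramwumv   [vowel merger]
  giving Sasimen yuramwumv.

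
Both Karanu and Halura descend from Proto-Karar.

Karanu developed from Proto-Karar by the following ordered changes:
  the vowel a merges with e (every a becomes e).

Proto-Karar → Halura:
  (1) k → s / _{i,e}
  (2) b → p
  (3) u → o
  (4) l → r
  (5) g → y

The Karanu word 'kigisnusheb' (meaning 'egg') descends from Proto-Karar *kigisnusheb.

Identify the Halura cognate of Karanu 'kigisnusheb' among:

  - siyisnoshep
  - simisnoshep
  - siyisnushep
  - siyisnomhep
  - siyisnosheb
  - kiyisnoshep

siyisnoshep

Halura: *kigisnusheb
  kigisnusheb → sigisnusheb   [palatalisation]
  sigisnusheb → sigisnushep   [unconditioned shift]
  sigisnushep → sigisnoshep   [vowel merger]
  sigisnoshep (rule 4 does not apply)
  sigisnoshep → siyisnoshep   [unconditioned shift]
  giving Halura siyisnoshep.
Among the options, 'siyisnoshep' alone shows every Halura change applied in order.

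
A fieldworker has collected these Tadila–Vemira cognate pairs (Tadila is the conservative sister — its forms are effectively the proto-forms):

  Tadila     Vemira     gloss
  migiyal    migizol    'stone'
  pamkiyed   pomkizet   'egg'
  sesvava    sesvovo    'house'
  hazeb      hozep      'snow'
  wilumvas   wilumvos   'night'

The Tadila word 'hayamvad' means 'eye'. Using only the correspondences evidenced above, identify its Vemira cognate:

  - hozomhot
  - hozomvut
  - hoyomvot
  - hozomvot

migiyal ~ migizol, hazeb ~ hozep — Tadila a corresponds to Vemira o after a consonant, before a consonant other than r, m, n, p, b, f, v.
migiyal ~ migizol — Tadila y corresponds to Vemira z between vowels (before a back vowel).
pamkiyed ~ pomkizet — Tadila a corresponds to Vemira o after a consonant, before a nasal.
pamkiyed ~ pomkizet — Tadila d corresponds to Vemira t word-finally.
Applying these to Tadila 'hayamvad':
  hayamvad → hoyamvad   (a→o after a consonant, before a consonant other than r, m, n, p, b, f, v)
  hoyamvad → hozamvad   (y→z between vowels (before a back vowel))
  hozamvad → hozomvad   (a→o after a consonant, before a nasal)
  hozomvad → hozomvod   (a→o after a consonant, before a consonant other than r, m, n, p, b, f, v)
  hozomvod → hozomvot   (d→t word-finally)
So the Vemira cognate is 'hozomvot'.

hozomvot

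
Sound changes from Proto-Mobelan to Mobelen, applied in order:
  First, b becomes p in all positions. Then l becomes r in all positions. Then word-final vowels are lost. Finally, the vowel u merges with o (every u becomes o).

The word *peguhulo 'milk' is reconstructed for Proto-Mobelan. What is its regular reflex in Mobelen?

pegohor

Mobelen: *peguhulo > peguhuro > peguhur > pegohor  (by unconditioned shift, apocope, vowel merger)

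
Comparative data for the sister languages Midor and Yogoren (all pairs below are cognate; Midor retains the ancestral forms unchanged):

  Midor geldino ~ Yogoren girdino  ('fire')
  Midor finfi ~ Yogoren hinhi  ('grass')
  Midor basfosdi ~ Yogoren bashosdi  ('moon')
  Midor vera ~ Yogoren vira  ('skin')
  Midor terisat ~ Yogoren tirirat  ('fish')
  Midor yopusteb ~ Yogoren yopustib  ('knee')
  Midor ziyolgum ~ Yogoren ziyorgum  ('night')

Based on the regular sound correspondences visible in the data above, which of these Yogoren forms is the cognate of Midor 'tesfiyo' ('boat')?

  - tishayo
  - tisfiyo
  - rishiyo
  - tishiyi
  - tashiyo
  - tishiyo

geldino ~ girdino — Midor e corresponds to Yogoren i after a consonant, before a consonant other than r, m, n, p, b, f, v.
finfi ~ hinhi — Midor f corresponds to Yogoren h after a consonant, before a front vowel.
Applying these to Midor 'tesfiyo':
  tesfiyo → tisfiyo   (e→i after a consonant, before a consonant other than r, m, n, p, b, f, v)
  tisfiyo → tishiyo   (f→h after a consonant, before a front vowel)
So the Yogoren cognate is 'tishiyo'.

tishiyo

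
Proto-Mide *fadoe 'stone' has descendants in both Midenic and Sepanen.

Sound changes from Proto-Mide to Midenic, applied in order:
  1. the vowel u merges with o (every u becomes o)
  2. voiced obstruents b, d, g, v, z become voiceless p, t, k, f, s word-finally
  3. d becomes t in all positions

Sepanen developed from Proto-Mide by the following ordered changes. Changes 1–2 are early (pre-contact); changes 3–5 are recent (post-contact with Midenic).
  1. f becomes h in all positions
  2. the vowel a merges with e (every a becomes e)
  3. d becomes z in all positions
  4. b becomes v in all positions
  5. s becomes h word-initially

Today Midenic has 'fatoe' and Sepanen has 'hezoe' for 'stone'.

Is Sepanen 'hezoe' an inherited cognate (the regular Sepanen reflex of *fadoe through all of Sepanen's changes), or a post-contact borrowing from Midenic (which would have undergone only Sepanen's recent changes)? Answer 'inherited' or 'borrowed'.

inherited

If inherited, *fadoe would pass through all of Sepanen's changes:
Sepanen: *fadoe > hadoe > hedoe > hezoe  (by unconditioned shift, vowel merger, unconditioned shift)
If borrowed from Midenic 'fatoe' after the early changes, it would undergo only the recent ones:
  rule 3 (unconditioned shift): no change (fatoe)
  rule 4 (unconditioned shift): no change (fatoe)
  rule 5 (debuccalisation): no change (fatoe)
  ⇒ as a loan: fatoe
Sepanen 'hezoe' matches the inherited outcome exactly, so it is an inherited cognate, not a loan.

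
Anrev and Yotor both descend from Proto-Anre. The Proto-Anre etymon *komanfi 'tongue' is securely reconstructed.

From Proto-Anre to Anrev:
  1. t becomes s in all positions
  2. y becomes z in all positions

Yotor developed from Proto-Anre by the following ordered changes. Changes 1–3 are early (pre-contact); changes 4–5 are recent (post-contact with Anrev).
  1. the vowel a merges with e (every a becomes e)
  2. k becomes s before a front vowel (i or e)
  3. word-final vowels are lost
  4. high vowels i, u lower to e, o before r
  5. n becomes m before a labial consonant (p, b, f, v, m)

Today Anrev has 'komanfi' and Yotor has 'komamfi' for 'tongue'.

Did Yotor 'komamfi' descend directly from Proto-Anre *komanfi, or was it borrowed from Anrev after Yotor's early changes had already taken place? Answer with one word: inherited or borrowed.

If inherited, *komanfi would pass through all of Yotor's changes:
Yotor: start from *komanfi.
  rule 1 (vowel merger): komanfi → komenfi
  rule 2: no change — komenfi
  rule 3 (apocope): komenfi → komenf
  rule 4: no change — komenf
  rule 5 (nasal place assimilation): komenf → komemf
  ⇒ Yotor komemf
If borrowed from Anrev 'komanfi' after the early changes, it would undergo only the recent ones:
  rule 4 (pre-rhotic lowering): no change (komanfi)
  rule 5 (nasal place assimilation): komanfi → komamfi
  ⇒ as a loan: komamfi
Yotor 'komamfi' matches the loan outcome 'komamfi', not the inherited 'komemf' — it skipped the early Yotor changes, so it was borrowed from Anrev.

borrowed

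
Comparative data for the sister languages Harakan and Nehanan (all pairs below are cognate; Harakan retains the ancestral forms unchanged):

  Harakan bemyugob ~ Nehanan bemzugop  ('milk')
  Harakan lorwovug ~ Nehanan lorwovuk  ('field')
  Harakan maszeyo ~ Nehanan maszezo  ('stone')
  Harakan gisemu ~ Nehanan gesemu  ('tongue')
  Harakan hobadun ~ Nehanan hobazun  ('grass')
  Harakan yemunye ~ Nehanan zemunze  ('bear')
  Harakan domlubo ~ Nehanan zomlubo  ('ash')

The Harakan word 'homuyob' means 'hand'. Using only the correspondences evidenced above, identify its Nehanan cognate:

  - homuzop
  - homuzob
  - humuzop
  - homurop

maszeyo ~ maszezo — Harakan y corresponds to Nehanan z between vowels (before a back vowel).
bemyugob ~ bemzugop — Harakan b corresponds to Nehanan p word-finally.
Applying these to Harakan 'homuyob':
  homuyob → homuzob   (y→z between vowels (before a back vowel))
  homuzob → homuzop   (b→p word-finally)
So the Nehanan cognate is 'homuzop'.

homuzop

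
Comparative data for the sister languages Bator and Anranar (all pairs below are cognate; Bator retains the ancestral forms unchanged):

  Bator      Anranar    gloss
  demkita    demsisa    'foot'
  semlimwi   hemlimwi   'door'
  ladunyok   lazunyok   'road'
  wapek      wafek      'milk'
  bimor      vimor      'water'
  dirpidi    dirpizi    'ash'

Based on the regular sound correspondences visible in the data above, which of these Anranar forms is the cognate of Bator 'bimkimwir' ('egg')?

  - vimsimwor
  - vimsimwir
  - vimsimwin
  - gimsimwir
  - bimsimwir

bimor ~ vimor — Bator b corresponds to Anranar v word-initially before a front vowel.
demkita ~ demsisa — Bator k corresponds to Anranar s after a consonant, before a front vowel.
Applying these to Bator 'bimkimwir':
  bimkimwir → vimkimwir   (b→v word-initially before a front vowel)
  vimkimwir → vimsimwir   (k→s after a consonant, before a front vowel)
So the Anranar cognate is 'vimsimwir'.

vimsimwir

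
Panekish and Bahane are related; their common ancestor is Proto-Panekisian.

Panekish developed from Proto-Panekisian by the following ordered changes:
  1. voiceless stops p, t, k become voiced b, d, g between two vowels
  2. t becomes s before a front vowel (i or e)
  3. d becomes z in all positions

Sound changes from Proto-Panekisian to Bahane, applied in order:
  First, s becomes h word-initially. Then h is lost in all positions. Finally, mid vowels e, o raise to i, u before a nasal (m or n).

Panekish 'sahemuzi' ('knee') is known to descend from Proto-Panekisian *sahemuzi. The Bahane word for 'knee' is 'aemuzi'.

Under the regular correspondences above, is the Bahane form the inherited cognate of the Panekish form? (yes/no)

no

Derive the expected Bahane reflex of *sahemuzi:
Bahane: *sahemuzi > hahemuzi > aemuzi > aimuzi  (by debuccalisation, h-loss, pre-nasal raising)
The regular Bahane reflex would be 'aimuzi', but the attested form is 'aemuzi'. The correspondence is irregular, so they are not cognates (the Bahane form has a different source).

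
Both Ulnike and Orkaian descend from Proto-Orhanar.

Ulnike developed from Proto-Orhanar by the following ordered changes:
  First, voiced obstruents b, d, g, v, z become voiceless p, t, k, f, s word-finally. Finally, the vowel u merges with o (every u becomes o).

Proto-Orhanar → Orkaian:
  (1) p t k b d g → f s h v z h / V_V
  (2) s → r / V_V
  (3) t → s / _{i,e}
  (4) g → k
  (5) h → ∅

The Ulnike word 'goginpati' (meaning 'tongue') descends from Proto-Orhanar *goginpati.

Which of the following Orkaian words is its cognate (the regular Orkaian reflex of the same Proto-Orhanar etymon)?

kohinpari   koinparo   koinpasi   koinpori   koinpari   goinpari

Orkaian: start from *goginpati.
  rule 1 (intervocalic lenition): goginpati → gohinpasi
  rule 2 (rhotacism): gohinpasi → gohinpari
  rule 3: no change — gohinpari
  rule 4 (unconditioned shift): gohinpari → kohinpari
  rule 5 (h-loss): kohinpari → koinpari
  ⇒ Orkaian koinpari
Only 'koinpari' matches the regular Orkaian development of *goginpati.

koinpari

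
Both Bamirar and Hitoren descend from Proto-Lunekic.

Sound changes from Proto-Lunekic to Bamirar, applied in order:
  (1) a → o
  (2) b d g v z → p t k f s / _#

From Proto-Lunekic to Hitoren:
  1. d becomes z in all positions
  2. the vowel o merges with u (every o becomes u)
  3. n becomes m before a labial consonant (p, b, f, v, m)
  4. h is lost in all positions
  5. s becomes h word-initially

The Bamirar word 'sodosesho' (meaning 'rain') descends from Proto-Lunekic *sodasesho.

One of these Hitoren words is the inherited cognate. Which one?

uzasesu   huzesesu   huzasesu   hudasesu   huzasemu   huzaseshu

Hitoren: *sodasesho
  sodasesho → sozasesho   [unconditioned shift]
  sozasesho → suzaseshu   [vowel merger]
  suzaseshu (rule 3 does not apply)
  suzaseshu → suzasesu   [h-loss]
  suzasesu → huzasesu   [debuccalisation]
  giving Hitoren huzasesu.
The other candidates each miss or misapply at least one Hitoren change.

huzasesu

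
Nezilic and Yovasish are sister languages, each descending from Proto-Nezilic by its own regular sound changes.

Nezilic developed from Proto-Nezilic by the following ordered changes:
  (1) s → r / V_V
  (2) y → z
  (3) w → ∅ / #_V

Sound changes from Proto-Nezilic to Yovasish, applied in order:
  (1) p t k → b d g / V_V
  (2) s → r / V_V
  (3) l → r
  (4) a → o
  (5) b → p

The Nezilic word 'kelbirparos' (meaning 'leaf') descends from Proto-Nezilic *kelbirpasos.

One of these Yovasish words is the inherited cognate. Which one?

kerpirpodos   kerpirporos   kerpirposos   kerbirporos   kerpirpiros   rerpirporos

Yovasish: start from *kelbirpasos.
  rule 1: no change — kelbirpasos
  rule 2 (rhotacism): kelbirpasos → kelbirparos
  rule 3 (unconditioned shift): kelbirparos → kerbirparos
  rule 4 (vowel merger): kerbirparos → kerbirporos
  rule 5 (unconditioned shift): kerbirporos → kerpirporos
  ⇒ Yovasish kerpirporos
The other candidates each miss or misapply at least one Yovasish change.

kerpirporos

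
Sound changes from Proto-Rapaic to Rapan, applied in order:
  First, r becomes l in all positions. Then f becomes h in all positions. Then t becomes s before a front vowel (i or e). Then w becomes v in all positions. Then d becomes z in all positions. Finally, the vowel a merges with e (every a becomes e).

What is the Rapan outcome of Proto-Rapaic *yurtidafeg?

yulsizeheg

Rapan: *yurtidafeg
  yurtidafeg → yultidafeg   [unconditioned shift]
  yultidafeg → yultidaheg   [unconditioned shift]
  yultidaheg → yulsidaheg   [palatalisation]
  yulsidaheg (rule 4 does not apply)
  yulsidaheg → yulsizaheg   [unconditioned shift]
  yulsizaheg → yulsizeheg   [vowel merger]
  giving Rapan yulsizeheg.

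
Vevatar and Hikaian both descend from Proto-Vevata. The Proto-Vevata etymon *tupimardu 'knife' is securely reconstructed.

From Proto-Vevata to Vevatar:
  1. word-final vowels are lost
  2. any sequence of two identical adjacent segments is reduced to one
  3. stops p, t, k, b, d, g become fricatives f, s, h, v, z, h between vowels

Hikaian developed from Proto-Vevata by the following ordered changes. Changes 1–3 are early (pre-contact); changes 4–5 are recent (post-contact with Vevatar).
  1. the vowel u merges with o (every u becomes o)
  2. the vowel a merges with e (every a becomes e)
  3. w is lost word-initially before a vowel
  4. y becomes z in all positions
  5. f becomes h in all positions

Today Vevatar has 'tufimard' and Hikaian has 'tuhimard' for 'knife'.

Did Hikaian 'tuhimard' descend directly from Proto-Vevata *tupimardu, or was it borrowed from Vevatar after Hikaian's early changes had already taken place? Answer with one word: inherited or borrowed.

borrowed

If inherited, *tupimardu would pass through all of Hikaian's changes:
Hikaian: *tupimardu > topimardo > topimerdo  (by vowel merger, vowel merger)
If borrowed from Vevatar 'tufimard' after the early changes, it would undergo only the recent ones:
  rule 4 (unconditioned shift): no change (tufimard)
  rule 5 (unconditioned shift): tufimard → tuhimard
  ⇒ as a loan: tuhimard
Hikaian 'tuhimard' matches the loan outcome 'tuhimard', not the inherited 'topimerdo' — it skipped the early Hikaian changes, so it was borrowed from Vevatar.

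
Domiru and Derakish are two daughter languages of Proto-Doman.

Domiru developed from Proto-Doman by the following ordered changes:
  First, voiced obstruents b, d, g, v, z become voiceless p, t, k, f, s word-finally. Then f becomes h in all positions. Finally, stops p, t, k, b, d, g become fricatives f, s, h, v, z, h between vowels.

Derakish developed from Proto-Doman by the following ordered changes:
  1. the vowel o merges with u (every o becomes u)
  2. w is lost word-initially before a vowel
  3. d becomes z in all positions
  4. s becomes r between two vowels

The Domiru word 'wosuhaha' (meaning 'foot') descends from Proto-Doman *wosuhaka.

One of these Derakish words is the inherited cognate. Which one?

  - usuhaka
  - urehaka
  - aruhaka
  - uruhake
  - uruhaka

Derakish: *wosuhaka > wusuhaka > usuhaka > uruhaka  (by vowel merger, glide loss, rhotacism)

uruhaka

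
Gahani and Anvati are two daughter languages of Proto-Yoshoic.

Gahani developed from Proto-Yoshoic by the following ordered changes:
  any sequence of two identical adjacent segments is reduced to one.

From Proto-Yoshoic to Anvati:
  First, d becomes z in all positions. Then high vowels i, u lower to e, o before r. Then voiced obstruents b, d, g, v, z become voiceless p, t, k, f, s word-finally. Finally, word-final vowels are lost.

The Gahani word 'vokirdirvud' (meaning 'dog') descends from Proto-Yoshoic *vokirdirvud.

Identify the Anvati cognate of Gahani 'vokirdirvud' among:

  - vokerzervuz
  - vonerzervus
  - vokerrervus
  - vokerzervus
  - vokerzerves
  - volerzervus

vokerzervus

Anvati: *vokirdirvud
  vokirdirvud → vokirzirvuz   [unconditioned shift]
  vokirzirvuz → vokerzervuz   [pre-rhotic lowering]
  vokerzervuz → vokerzervus   [final devoicing]
  vokerzervus (rule 4 does not apply)
  giving Anvati vokerzervus.
Among the options, 'vokerzervus' alone shows every Anvati change applied in order.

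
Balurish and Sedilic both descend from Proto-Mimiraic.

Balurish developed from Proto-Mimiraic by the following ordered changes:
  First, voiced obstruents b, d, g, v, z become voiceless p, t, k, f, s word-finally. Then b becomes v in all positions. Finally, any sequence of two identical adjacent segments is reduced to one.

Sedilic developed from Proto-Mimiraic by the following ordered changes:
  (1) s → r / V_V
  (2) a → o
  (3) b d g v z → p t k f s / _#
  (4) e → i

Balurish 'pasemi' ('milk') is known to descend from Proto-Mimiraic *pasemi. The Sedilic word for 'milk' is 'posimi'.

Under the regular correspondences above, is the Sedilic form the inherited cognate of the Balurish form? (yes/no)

Derive the expected Sedilic reflex of *pasemi:
Sedilic: *pasemi > paremi > poremi > porimi  (by rhotacism, vowel merger, vowel merger)
The regular Sedilic reflex would be 'porimi', but the attested form is 'posimi'. The correspondence is irregular, so they are not cognates (the Sedilic form has a different source).

no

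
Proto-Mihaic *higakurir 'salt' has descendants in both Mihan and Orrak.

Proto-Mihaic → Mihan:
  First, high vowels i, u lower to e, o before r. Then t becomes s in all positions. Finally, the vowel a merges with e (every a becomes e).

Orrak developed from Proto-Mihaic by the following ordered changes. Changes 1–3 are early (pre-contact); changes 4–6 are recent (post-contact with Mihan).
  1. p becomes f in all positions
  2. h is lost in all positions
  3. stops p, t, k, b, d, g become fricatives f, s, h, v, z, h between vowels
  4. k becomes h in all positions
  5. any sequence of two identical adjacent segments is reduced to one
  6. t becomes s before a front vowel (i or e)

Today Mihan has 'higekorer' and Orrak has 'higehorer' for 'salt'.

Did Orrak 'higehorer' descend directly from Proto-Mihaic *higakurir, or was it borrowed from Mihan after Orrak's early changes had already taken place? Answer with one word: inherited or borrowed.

If inherited, *higakurir would pass through all of Orrak's changes:
Orrak: start from *higakurir.
  rule 1: no change — higakurir
  rule 2 (h-loss): higakurir → igakurir
  rule 3 (intervocalic lenition): igakurir → ihahurir
  rule 4: no change — ihahurir
  rule 5: no change — ihahurir
  rule 6: no change — ihahurir
  ⇒ Orrak ihahurir
If borrowed from Mihan 'higekorer' after the early changes, it would undergo only the recent ones:
  rule 4 (unconditioned shift): higekorer → higehorer
  rule 5 (degemination): no change (higehorer)
  rule 6 (palatalisation): no change (higehorer)
  ⇒ as a loan: higehorer
Orrak 'higehorer' matches the loan outcome 'higehorer', not the inherited 'ihahurir' — it skipped the early Orrak changes, so it was borrowed from Mihan.

borrowed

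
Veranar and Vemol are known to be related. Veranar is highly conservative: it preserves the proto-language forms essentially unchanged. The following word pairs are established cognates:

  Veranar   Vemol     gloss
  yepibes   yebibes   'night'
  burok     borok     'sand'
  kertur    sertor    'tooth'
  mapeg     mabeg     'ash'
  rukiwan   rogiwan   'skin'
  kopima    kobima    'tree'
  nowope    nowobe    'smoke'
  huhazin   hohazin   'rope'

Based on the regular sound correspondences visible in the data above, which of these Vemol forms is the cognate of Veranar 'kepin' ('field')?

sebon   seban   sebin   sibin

sebin

kertur ~ sertor — Veranar k corresponds to Vemol s word-initially before a front vowel.
yepibes ~ yebibes, kopima ~ kobima — Veranar p corresponds to Vemol b between vowels (before a front vowel).
Applying these to Veranar 'kepin':
  kepin → sepin   (k→s word-initially before a front vowel)
  sepin → sebin   (p→b between vowels (before a front vowel))
So the Vemol cognate is 'sebin'.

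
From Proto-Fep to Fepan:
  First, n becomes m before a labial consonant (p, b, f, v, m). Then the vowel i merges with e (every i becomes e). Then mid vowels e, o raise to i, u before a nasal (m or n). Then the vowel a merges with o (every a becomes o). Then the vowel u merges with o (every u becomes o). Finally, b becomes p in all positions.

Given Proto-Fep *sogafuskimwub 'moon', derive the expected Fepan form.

sogofoskimwop

Fepan: *sogafuskimwub > sogafuskemwub > sogafuskimwub > sogofuskimwub > sogofoskimwob > sogofoskimwop  (by vowel merger, pre-nasal raising, vowel merger, vowel merger, unconditioned shift)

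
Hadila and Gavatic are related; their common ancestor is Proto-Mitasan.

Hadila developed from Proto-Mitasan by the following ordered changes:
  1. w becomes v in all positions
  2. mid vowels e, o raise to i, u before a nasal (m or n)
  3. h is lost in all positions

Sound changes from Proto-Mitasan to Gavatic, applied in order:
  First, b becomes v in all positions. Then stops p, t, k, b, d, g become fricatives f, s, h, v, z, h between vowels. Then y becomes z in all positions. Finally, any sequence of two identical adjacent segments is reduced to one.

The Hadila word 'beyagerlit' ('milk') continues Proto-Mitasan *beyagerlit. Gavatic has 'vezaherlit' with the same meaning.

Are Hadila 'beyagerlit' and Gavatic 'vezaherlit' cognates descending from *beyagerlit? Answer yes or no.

yes

Derive the expected Gavatic reflex of *beyagerlit:
Gavatic: *beyagerlit
  beyagerlit → veyagerlit   [unconditioned shift]
  veyagerlit → veyaherlit   [intervocalic lenition]
  veyaherlit → vezaherlit   [unconditioned shift]
  vezaherlit (rule 4 does not apply)
  giving Gavatic vezaherlit.
Gavatic 'vezaherlit' matches the regular reflex exactly, so the pair is cognate.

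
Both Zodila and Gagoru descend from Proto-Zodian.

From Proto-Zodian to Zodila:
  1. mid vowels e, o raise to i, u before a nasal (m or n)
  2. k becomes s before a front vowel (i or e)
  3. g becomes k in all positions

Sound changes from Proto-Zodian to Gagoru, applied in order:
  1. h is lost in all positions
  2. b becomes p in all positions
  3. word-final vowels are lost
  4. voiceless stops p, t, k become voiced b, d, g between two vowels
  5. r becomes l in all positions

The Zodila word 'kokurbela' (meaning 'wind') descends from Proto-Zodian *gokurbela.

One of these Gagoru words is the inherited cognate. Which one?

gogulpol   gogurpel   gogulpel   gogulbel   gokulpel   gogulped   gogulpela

gogulpel

Gagoru: *gokurbela
  gokurbela (rule 1 does not apply)
  gokurbela → gokurpela   [unconditioned shift]
  gokurpela → gokurpel   [apocope]
  gokurpel → gogurpel   [intervocalic voicing]
  gogurpel → gogulpel   [unconditioned shift]
  giving Gagoru gogulpel.
Only 'gogulpel' matches the regular Gagoru development of *gokurbela.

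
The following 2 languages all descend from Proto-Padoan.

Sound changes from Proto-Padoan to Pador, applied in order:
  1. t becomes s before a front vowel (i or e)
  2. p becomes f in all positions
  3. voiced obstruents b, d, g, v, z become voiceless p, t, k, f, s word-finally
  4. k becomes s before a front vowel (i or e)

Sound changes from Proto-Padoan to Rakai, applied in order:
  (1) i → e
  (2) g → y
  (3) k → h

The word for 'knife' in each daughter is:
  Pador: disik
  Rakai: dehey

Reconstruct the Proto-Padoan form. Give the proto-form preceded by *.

*dikig

Position 2: Pador has i, Rakai has e. Pador preserves i here (none of its changes turn any other segment into i), so the proto-segment is *i.
Position 5: Pador has k, Rakai has y. Taking the neighbouring segments as reconstructed: Pador k could go back to *k or *g; Rakai y could go back to *g or *y — the one source consistent with every daughter is *g.
Verify the candidate proto-form against each daughter:
Pador: start from *dikig.
  rule 1: no change — dikig
  rule 2: no change — dikig
  rule 3 (final devoicing): dikig → dikik
  rule 4 (palatalisation): dikik → disik
  ⇒ Pador disik
Rakai: *dikig > dekeg > dekey > dehey  (by vowel merger, unconditioned shift, unconditioned shift)
Only *dikig yields all of Pador disik, Rakai dehey.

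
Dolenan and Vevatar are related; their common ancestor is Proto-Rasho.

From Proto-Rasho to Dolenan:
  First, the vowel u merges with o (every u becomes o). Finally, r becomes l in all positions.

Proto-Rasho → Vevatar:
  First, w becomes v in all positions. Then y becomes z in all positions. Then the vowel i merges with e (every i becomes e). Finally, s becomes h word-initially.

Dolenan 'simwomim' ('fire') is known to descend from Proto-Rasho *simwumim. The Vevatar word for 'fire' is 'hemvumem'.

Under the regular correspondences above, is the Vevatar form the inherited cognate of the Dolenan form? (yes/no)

yes

Derive the expected Vevatar reflex of *simwumim:
Vevatar: *simwumim > simvumim > semvumem > hemvumem  (by unconditioned shift, vowel merger, debuccalisation)
Vevatar 'hemvumem' matches the regular reflex exactly, so the pair is cognate.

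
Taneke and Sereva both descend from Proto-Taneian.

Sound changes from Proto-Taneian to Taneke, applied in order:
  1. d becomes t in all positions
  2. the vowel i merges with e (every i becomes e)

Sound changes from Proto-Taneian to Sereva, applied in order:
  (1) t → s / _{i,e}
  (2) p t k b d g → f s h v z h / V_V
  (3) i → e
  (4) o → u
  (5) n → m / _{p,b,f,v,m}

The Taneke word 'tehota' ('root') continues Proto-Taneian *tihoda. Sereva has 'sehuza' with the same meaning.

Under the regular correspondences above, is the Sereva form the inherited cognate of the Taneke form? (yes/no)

Derive the expected Sereva reflex of *tihoda:
Sereva: start from *tihoda.
  rule 1 (palatalisation): tihoda → sihoda
  rule 2 (intervocalic lenition): sihoda → sihoza
  rule 3 (vowel merger): sihoza → sehoza
  rule 4 (vowel merger): sehoza → sehuza
  rule 5: no change — sehuza
  ⇒ Sereva sehuza
Sereva 'sehuza' matches the regular reflex exactly, so the pair is cognate.

yes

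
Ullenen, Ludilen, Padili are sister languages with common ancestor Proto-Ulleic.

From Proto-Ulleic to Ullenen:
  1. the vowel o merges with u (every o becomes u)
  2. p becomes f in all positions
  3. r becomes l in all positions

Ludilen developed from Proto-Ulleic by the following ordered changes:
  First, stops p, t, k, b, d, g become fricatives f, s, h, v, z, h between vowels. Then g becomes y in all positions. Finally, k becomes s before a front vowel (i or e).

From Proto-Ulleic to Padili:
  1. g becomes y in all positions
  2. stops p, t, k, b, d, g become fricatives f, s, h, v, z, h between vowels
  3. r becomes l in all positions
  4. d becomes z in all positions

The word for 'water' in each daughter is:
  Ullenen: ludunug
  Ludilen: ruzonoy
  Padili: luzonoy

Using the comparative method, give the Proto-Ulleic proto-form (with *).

Position 4: Ullenen has u, Ludilen has o, Padili has o. Ludilen preserves o here (none of its changes turn any other segment into o), so the proto-segment is *o.
Position 6: Ullenen has u, Ludilen has o, Padili has o. Ludilen preserves o here (none of its changes turn any other segment into o), so the proto-segment is *o.
Position 1: Ullenen has l, Ludilen has r, Padili has l. Ludilen preserves r here (none of its changes turn any other segment into r), so the proto-segment is *r.
Continuing position by position gives *rudonog; check it forward:
Ullenen: *rudonog
  rudonog → rudunug   [vowel merger]
  rudunug (rule 2 does not apply)
  rudunug → ludunug   [unconditioned shift]
  giving Ullenen ludunug.
Ludilen: *rudonog > ruzonog > ruzonoy  (by intervocalic lenition, unconditioned shift)
Padili: *rudonog
  rudonog → rudonoy   [unconditioned shift]
  rudonoy → ruzonoy   [intervocalic lenition]
  ruzonoy → luzonoy   [unconditioned shift]
  luzonoy (rule 4 does not apply)
  giving Padili luzonoy.
No other proto-form is consistent with every reflex, so the reconstruction is *rudonog.

*rudonog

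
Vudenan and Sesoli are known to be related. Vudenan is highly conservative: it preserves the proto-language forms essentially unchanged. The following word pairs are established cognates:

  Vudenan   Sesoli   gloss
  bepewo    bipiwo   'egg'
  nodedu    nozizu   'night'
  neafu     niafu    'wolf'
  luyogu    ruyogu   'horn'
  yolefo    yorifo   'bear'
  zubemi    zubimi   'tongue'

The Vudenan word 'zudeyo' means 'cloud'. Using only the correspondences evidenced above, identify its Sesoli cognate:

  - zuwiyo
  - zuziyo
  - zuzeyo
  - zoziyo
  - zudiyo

nodedu ~ nozizu — Vudenan d corresponds to Sesoli z between vowels (before a front vowel).
bepewo ~ bipiwo, nodedu ~ nozizu — Vudenan e corresponds to Sesoli i after a consonant, before a consonant other than r, m, n, p, b, f, v.
Applying these to Vudenan 'zudeyo':
  zudeyo → zuzeyo   (d→z between vowels (before a front vowel))
  zuzeyo → zuziyo   (e→i after a consonant, before a consonant other than r, m, n, p, b, f, v)
So the Sesoli cognate is 'zuziyo'.

zuziyo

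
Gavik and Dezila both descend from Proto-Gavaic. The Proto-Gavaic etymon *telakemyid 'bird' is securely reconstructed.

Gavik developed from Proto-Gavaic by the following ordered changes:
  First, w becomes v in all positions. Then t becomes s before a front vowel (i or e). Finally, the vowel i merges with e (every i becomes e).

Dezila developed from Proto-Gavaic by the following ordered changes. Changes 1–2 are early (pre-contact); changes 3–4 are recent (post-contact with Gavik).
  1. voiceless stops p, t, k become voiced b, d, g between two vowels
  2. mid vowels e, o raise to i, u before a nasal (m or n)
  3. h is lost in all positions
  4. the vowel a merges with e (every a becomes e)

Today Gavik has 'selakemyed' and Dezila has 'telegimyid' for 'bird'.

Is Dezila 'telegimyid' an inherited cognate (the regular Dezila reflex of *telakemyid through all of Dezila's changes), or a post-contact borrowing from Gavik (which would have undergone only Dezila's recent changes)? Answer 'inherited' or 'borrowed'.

inherited

If inherited, *telakemyid would pass through all of Dezila's changes:
Dezila: start from *telakemyid.
  rule 1 (intervocalic voicing): telakemyid → telagemyid
  rule 2 (pre-nasal raising): telagemyid → telagimyid
  rule 3: no change — telagimyid
  rule 4 (vowel merger): telagimyid → telegimyid
  ⇒ Dezila telegimyid
If borrowed from Gavik 'selakemyed' after the early changes, it would undergo only the recent ones:
  rule 3 (h-loss): no change (selakemyed)
  rule 4 (vowel merger): selakemyed → selekemyed
  ⇒ as a loan: selekemyed
Dezila 'telegimyid' matches the inherited outcome exactly, so it is an inherited cognate, not a loan.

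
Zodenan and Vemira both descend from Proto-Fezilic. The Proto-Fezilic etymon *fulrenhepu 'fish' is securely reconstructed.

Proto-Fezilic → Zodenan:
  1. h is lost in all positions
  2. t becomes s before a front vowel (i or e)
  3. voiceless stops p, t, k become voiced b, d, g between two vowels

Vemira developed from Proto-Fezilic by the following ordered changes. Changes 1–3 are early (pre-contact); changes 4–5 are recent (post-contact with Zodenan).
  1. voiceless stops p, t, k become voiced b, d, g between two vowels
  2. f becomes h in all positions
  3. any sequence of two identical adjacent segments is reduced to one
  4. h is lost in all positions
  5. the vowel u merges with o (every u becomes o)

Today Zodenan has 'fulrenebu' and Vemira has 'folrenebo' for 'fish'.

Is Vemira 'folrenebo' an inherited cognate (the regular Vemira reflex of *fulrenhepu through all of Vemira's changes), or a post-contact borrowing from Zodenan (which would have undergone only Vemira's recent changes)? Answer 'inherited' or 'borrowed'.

borrowed

If inherited, *fulrenhepu would pass through all of Vemira's changes:
Vemira: *fulrenhepu > fulrenhebu > hulrenhebu > ulrenebu > olrenebo  (by intervocalic voicing, unconditioned shift, h-loss, vowel merger)
If borrowed from Zodenan 'fulrenebu' after the early changes, it would undergo only the recent ones:
  rule 4 (h-loss): no change (fulrenebu)
  rule 5 (vowel merger): fulrenebu → folrenebo
  ⇒ as a loan: folrenebo
Vemira 'folrenebo' matches the loan outcome 'folrenebo', not the inherited 'olrenebo' — it skipped the early Vemira changes, so it was borrowed from Zodenan.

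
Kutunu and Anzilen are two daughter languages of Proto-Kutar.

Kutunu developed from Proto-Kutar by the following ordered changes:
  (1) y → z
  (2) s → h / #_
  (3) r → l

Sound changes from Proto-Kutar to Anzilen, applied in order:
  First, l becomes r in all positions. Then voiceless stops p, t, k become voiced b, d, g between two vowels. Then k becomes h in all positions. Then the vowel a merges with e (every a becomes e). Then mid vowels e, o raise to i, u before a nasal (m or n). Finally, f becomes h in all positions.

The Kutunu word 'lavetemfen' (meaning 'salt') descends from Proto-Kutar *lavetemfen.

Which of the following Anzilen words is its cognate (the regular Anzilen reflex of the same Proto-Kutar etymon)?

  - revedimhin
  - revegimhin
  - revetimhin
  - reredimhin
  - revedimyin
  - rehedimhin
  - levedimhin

revedimhin

Anzilen: *lavetemfen
  lavetemfen → ravetemfen   [unconditioned shift]
  ravetemfen → ravedemfen   [intervocalic voicing]
  ravedemfen (rule 3 does not apply)
  ravedemfen → revedemfen   [vowel merger]
  revedemfen → revedimfin   [pre-nasal raising]
  revedimfin → revedimhin   [unconditioned shift]
  giving Anzilen revedimhin.
The other candidates each miss or misapply at least one Anzilen change.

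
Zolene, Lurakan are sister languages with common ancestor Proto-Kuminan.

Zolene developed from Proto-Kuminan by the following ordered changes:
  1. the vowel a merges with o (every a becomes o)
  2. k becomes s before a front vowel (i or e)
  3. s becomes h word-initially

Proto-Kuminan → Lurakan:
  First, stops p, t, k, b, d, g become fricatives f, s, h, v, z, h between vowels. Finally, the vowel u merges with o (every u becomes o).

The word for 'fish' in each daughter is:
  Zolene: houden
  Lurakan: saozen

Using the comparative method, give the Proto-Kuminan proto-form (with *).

*sauden

Position 3: Zolene has u, Lurakan has o. Zolene preserves u here (none of its changes turn any other segment into u), so the proto-segment is *u.
Position 1: Zolene has h, Lurakan has s. Taking the neighbouring segments as reconstructed: Zolene h could go back to *s or *h; Lurakan s can only go back to *s — the one source consistent with every daughter is *s.
Continuing position by position gives *sauden; check it forward:
Zolene: *sauden > souden > houden  (by vowel merger, debuccalisation)
Lurakan: start from *sauden.
  rule 1 (intervocalic lenition): sauden → sauzen
  rule 2 (vowel merger): sauzen → saozen
  ⇒ Lurakan saozen
*sauden is the unique common source.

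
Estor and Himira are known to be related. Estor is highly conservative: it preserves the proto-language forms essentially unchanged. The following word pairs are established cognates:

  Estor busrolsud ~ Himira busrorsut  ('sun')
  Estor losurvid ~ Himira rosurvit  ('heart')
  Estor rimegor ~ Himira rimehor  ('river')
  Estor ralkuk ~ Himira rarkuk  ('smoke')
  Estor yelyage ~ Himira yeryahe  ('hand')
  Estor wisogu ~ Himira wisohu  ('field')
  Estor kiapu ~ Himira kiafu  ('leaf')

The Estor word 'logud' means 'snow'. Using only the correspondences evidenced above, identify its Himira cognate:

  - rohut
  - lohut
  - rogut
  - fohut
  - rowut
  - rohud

losurvid ~ rosurvit — Estor l corresponds to Himira r word-initially before a back vowel.
wisogu ~ wisohu — Estor g corresponds to Himira h between vowels (before a back vowel).
busrolsud ~ busrorsut, losurvid ~ rosurvit — Estor d corresponds to Himira t word-finally.
Applying these to Estor 'logud':
  logud → rogud   (l→r word-initially before a back vowel)
  rogud → rohud   (g→h between vowels (before a back vowel))
  rohud → rohut   (d→t word-finally)
So the Himira cognate is 'rohut'.

rohut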